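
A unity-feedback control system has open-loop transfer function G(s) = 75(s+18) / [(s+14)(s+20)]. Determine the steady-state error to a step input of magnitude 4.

The open loop has no poles at the origin → type 0 system.
K_p = lim_{s→0} G(s) = 75·18 / (14·20) = 135/28.
e_ss = 4/(1 + K_p) = 4/(163/28) = 112/163.

112/163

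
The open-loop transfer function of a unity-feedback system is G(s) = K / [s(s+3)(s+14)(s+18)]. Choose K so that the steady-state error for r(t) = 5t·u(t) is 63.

60

The open loop has one pole at the origin → type 1 system.
K_v = lim_{s→0} s·G(s) = K / (3·14·18) = (1/756)·K.
e_ss = 5/K_v = 63 ⇒ K_v = 5/63 ⇒ K = (5/63)/(1/756) = 60.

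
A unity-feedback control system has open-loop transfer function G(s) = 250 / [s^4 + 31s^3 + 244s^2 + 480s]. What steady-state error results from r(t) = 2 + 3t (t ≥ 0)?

Lowest-order denominator term is 480s, so the open loop has 1 pole at the origin → type 1 system. Taking each input component in turn:
  • 2: tracked with zero error.
  • 3t: e_ss = 3/K_v with K_v=25/48 → 5.76.
Total e_ss = 5.76.

5.76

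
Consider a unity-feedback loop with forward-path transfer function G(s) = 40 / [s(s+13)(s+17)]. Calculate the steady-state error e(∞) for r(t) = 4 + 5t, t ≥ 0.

27.625

The open loop has one pole at the origin → type 1 system. Treating each term separately:
  • 4: tracked with zero error.
  • 5t: e_ss = 5/K_v with K_v=40/221 → 27.625.
Total e_ss = 27.625.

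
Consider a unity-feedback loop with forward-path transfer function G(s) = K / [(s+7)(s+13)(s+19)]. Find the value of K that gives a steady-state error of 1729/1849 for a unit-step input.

System type = 0 (no poles at s=0).
K_p = lim_{s→0} G(s) = K / (7·13·19) = (1/1729)·K.
e_ss = 1/(1 + K_p) = 1729/1849 ⇒ 1 + (1/1729)·K = 1849/1729 ⇒ K = 120.

120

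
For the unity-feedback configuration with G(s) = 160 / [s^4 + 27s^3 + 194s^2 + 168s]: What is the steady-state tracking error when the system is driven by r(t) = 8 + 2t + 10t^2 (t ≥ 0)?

Factoring s from the denominator leaves a polynomial with constant term 168, so the system is type 1. Taking each input component in turn:
  • 8: tracked with zero error.
  • 2t: e_ss = 2/K_v with K_v=20/21 → 2.1.
  • 10t^2: a type-1 system cannot track it, e_ss → ∞.
The unbounded component dominates.

infinity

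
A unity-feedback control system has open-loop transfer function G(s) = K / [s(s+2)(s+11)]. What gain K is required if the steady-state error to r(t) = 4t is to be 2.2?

40

One free integrator in G(s): this is a type 1 system.
K_v = lim_{s→0} s·G(s) = K / (2·11) = (1/22)·K.
e_ss = 4/K_v = 2.2 ⇒ K_v = 20/11 ⇒ K = (20/11)/(1/22) = 40.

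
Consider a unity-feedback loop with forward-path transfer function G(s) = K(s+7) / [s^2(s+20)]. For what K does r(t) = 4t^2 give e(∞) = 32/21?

15

G(s) has two factors of s in the denominator, so the system is type 2.
K_a = lim_{s→0} s^2·G(s) = K·7 / (20) = 0.35·K.
e_ss = 8/K_a = 32/21 ⇒ K_a = 5.25 ⇒ K = 5.25/0.35 = 15.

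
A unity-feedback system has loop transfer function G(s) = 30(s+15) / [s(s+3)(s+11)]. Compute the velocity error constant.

G(s) has one factor of s in the denominator, so the system is type 1.
K_v = lim_{s→0} s·G(s) = 30·15 / (3·11) = 150/11.

150/11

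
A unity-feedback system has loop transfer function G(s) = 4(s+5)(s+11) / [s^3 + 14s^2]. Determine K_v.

K_v = lim_{s→0} s·G(s); with 2 poles at the origin the limit diverges, so K_v = ∞.

infinity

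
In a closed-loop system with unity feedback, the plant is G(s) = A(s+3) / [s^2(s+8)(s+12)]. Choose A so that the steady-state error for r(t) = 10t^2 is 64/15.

System type = 2 (two poles at s=0).
K_a = lim_{s→0} s^2·G(s) = A·3 / (8·12) = (1/32)·A.
e_ss = 20/K_a = 64/15 ⇒ K_a = 4.6875 ⇒ A = 4.6875/(1/32) = 150.

150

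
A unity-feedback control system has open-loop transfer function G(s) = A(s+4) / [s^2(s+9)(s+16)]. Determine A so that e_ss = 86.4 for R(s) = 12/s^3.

G(s) has two factors of s in the denominator, so the system is type 2.
K_a = lim_{s→0} s^2·G(s) = A·4 / (9·16) = (1/36)·A.
e_ss = 12/K_a = 86.4 ⇒ K_a = 5/36 ⇒ A = (5/36)/(1/36) = 5.

5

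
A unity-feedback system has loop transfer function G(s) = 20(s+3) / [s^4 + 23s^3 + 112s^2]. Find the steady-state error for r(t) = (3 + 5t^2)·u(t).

The denominator has no term below 112s^2 — 2 poles at s=0, type 2. By superposition:
  • 3: tracked with zero error.
  • 5t^2: e_ss = 10/K_a with K_a=15/28 → 56/3.
Total e_ss = 56/3.

56/3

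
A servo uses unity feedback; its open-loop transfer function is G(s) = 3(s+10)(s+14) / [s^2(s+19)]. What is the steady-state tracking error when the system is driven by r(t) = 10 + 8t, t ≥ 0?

0

System type = 2 (two poles at s=0). By superposition:
  • 10: tracked with zero error.
  • 8t: tracked with zero error.
Total e_ss = 0.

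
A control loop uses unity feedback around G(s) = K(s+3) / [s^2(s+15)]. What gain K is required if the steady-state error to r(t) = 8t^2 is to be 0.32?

System type = 2 (two poles at s=0).
K_a = lim_{s→0} s^2·G(s) = K·3 / (15) = 0.2·K.
e_ss = 16/K_a = 0.32 ⇒ K_a = 50 ⇒ K = 50/0.2 = 250.

250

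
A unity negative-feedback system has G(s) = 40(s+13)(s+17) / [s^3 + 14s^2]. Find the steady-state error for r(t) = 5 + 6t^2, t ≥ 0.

Factoring s^2 from the denominator leaves a polynomial with constant term 14, so the system is type 2. Taking each input component in turn:
  • 5: tracked with zero error.
  • 6t^2: e_ss = 12/K_a with K_a=4420/7 → 21/1105.
Total e_ss = 21/1105.

21/1105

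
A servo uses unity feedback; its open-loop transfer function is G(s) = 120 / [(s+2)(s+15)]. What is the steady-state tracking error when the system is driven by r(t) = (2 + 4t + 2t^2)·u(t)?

No free integrators in G(s): this is a type 0 system. Treating each term separately:
  • 2: e_ss = 2/(1+K_p) with K_p=4 → 0.4.
  • 4t: a type-0 system cannot track it, e_ss → ∞.
  • 2t^2: a type-0 system cannot track it, e_ss → ∞.
The unbounded component dominates.

infinity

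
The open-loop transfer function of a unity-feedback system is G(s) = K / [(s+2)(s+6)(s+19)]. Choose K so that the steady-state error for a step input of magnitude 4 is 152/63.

150

System type = 0 (no poles at s=0).
K_p = lim_{s→0} G(s) = K / (2·6·19) = (1/228)·K.
e_ss = 4/(1 + K_p) = 152/63 ⇒ 1 + (1/228)·K = 63/38 ⇒ K = 150.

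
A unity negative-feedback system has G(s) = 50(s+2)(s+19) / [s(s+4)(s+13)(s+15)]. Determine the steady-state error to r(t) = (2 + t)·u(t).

39/95

System type = 1 (one pole at s=0). Treating each term separately:
  • 2: tracked with zero error.
  • t: e_ss = 1/K_v with K_v=95/39 → 39/95.
Total e_ss = 39/95.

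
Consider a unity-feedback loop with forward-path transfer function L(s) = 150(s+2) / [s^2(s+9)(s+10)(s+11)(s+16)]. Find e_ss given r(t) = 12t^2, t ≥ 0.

The open loop has two poles at the origin → type 2 system.
K_a = lim_{s→0} s^2·L(s) = 150·2 / (9·10·11·16) = 5/264.
r(t) = 12t^2 gives R(s) = 24/s^3.
e_ss = 24/K_a = 24/(5/264) = 1267.2.

1267.2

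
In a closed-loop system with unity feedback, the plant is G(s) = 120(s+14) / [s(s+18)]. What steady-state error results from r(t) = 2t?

One free integrator in G(s): this is a type 1 system.
K_v = lim_{s→0} s·G(s) = 120·14 / (18) = 280/3.
e_ss = 2/K_v = 2/(280/3) = 3/140.

3/140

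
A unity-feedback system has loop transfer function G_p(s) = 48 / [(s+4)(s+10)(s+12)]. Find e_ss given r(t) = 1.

10/11

The open loop has no poles at the origin → type 0 system.
K_p = lim_{s→0} G_p(s) = 48 / (4·10·12) = 0.1.
e_ss = 1/(1 + K_p) = 1/1.1 = 10/11.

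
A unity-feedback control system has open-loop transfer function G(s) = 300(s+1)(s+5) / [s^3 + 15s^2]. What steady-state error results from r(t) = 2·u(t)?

0

Lowest-order denominator term is 15s^2, so the open loop has 2 poles at the origin → type 2 system.
A type-2 system has K_p = ∞, so it tracks a step input with zero steady-state error.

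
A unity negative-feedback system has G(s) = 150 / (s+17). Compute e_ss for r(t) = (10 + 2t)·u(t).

infinity

G(s) has no factors of s in the denominator, so the system is type 0. Treating each term separately:
  • 10: e_ss = 10/(1+K_p) with K_p=150/17 → 170/167.
  • 2t: a type-0 system cannot track it, e_ss → ∞.
The unbounded component dominates.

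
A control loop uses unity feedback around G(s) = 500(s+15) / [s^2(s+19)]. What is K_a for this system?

7500/19

Two free integrators in G(s): this is a type 2 system.
K_a = lim_{s→0} s^2·G(s) = 500·15 / (19) = 7500/19.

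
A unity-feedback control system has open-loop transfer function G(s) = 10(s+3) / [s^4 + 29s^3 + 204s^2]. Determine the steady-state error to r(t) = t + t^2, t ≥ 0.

13.6

Lowest-order denominator term is 204s^2, so the open loop has 2 poles at the origin → type 2 system. Taking each input component in turn:
  • t: tracked with zero error.
  • t^2: e_ss = 2/K_a with K_a=5/34 → 13.6.
Total e_ss = 13.6.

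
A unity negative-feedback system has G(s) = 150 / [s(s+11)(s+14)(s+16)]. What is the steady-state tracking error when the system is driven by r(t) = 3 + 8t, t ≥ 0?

System type = 1 (one pole at s=0). By superposition:
  • 3: tracked with zero error.
  • 8t: e_ss = 8/K_v with K_v=75/1232 → 9856/75.
Total e_ss = 9856/75.

9856/75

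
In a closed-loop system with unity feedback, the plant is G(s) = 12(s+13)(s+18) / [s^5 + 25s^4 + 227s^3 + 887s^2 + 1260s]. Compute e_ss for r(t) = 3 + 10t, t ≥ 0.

175/39

The denominator has no term below 1260s — 1 pole at s=0, type 1. Taking each input component in turn:
  • 3: tracked with zero error.
  • 10t: e_ss = 10/K_v with K_v=78/35 → 175/39.
Total e_ss = 175/39.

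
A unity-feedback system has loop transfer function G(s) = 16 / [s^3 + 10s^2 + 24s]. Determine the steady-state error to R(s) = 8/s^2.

The denominator has no term below 24s — 1 pole at s=0, type 1.
K_v = lim_{s→0} s·G(s) = 16 / 24 = 2/3.
e_ss = 8/K_v = 8/(2/3) = 12.

12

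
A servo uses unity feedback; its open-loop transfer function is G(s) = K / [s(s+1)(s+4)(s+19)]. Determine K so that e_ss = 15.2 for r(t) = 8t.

40

G(s) has one factor of s in the denominator, so the system is type 1.
K_v = lim_{s→0} s·G(s) = K / (1·4·19) = (1/76)·K.
e_ss = 8/K_v = 15.2 ⇒ K_v = 10/19 ⇒ K = (10/19)/(1/76) = 40.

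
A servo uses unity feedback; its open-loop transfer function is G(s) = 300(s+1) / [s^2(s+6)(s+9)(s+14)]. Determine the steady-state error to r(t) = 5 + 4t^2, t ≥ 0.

G(s) has two factors of s in the denominator, so the system is type 2. Treating each term separately:
  • 5: tracked with zero error.
  • 4t^2: e_ss = 8/K_a with K_a=25/63 → 20.16.
Total e_ss = 20.16.

20.16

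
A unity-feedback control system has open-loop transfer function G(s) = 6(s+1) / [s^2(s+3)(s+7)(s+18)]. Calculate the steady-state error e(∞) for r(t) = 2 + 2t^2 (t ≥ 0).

Two free integrators in G(s): this is a type 2 system. By superposition:
  • 2: tracked with zero error.
  • 2t^2: e_ss = 4/K_a with K_a=1/63 → 252.
Total e_ss = 252.

252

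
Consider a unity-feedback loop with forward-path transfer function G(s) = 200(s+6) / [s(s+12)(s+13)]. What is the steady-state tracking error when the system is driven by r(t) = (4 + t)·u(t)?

G(s) has one factor of s in the denominator, so the system is type 1. By superposition:
  • 4: tracked with zero error.
  • t: e_ss = 1/K_v with K_v=100/13 → 0.13.
Total e_ss = 0.13.

0.13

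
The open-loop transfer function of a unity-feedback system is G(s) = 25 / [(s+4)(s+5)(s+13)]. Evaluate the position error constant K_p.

5/52

System type = 0 (no poles at s=0).
K_p = lim_{s→0} G(s) = 25 / (4·5·13) = 5/52.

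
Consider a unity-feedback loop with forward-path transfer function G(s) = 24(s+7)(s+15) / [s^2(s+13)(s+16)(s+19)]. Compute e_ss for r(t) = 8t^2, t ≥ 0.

Two free integrators in G(s): this is a type 2 system.
K_a = lim_{s→0} s^2·G(s) = 24·7·15 / (13·16·19) = 315/494.
r(t) = 8t^2 gives R(s) = 16/s^3.
e_ss = 16/K_a = 16/(315/494) = 7904/315.

7904/315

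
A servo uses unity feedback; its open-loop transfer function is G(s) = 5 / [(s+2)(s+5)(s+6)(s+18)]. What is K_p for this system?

1/216

The open loop has no poles at the origin → type 0 system.
K_p = lim_{s→0} G(s) = 5 / (2·5·6·18) = 1/216.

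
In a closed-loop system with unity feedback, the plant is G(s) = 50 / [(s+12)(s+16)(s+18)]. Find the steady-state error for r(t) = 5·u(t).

8640/1753

No free integrators in G(s): this is a type 0 system.
K_p = lim_{s→0} G(s) = 50 / (12·16·18) = 25/1728.
e_ss = 5/(1 + K_p) = 5/(1753/1728) = 8640/1753.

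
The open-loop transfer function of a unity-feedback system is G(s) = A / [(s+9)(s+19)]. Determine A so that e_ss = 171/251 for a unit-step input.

80

The open loop has no poles at the origin → type 0 system.
K_p = lim_{s→0} G(s) = A / (9·19) = (1/171)·A.
e_ss = 1/(1 + K_p) = 171/251 ⇒ 1 + (1/171)·A = 251/171 ⇒ A = 80.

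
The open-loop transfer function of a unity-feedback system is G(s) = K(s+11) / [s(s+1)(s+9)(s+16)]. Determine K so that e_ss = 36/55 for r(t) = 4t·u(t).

80

One free integrator in G(s): this is a type 1 system.
K_v = lim_{s→0} s·G(s) = K·11 / (1·9·16) = (11/144)·K.
e_ss = 4/K_v = 36/55 ⇒ K_v = 55/9 ⇒ K = (55/9)/(11/144) = 80.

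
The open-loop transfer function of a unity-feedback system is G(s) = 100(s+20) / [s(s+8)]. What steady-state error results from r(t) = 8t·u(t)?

System type = 1 (one pole at s=0).
K_v = lim_{s→0} s·G(s) = 100·20 / (8) = 250.
e_ss = 8/K_v = 8/250 = 0.032.

0.032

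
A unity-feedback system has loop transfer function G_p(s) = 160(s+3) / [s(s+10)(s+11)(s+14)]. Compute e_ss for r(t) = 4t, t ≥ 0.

G_p(s) has one factor of s in the denominator, so the system is type 1.
K_v = lim_{s→0} s·G_p(s) = 160·3 / (10·11·14) = 24/77.
e_ss = 4/K_v = 4/(24/77) = 77/6.

77/6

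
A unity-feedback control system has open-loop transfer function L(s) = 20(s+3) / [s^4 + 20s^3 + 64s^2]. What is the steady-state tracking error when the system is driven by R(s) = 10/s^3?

32/3

Lowest-order denominator term is 64s^2, so the open loop has 2 poles at the origin → type 2 system.
K_a = lim_{s→0} s^2·L(s) = 20·3 / 64 = 0.9375.
r(t) = 5t^2 gives R(s) = 10/s^3.
e_ss = 10/K_a = 10/0.9375 = 32/3.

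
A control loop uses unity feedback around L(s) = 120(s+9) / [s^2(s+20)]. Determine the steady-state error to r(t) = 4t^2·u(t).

Two free integrators in L(s): this is a type 2 system.
K_a = lim_{s→0} s^2·L(s) = 120·9 / (20) = 54.
r(t) = 4t^2 gives R(s) = 8/s^3.
e_ss = 8/K_a = 8/54 = 4/27.

4/27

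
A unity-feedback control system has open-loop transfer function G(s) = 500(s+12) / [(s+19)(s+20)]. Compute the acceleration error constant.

No free integrators in G(s): this is a type 0 system.
K_a = lim_{s→0} s^2·G(s) = 0 (the extra factor of s kills the finite limit).

0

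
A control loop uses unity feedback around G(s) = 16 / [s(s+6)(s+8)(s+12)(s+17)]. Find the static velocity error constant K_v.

1/612

G(s) has one factor of s in the denominator, so the system is type 1.
K_v = lim_{s→0} s·G(s) = 16 / (6·8·12·17) = 1/612.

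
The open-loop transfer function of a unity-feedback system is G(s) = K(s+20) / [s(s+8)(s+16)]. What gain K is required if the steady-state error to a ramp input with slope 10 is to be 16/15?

One free integrator in G(s): this is a type 1 system.
K_v = lim_{s→0} s·G(s) = K·20 / (8·16) = (5/32)·K.
e_ss = 10/K_v = 16/15 ⇒ K_v = 9.375 ⇒ K = 9.375/(5/32) = 60.

60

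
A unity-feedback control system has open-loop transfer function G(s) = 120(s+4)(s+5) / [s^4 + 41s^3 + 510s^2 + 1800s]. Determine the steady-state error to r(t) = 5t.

The denominator has no term below 1800s — 1 pole at s=0, type 1.
K_v = lim_{s→0} s·G(s) = 120·4·5 / 1800 = 4/3.
e_ss = 5/K_v = 5/(4/3) = 3.75.

3.75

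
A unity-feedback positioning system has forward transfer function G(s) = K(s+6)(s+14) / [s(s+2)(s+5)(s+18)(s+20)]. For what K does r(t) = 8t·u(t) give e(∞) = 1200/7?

One free integrator in G(s): this is a type 1 system.
K_v = lim_{s→0} s·G(s) = K·6·14 / (2·5·18·20) = (7/300)·K.
e_ss = 8/K_v = 1200/7 ⇒ K_v = 7/150 ⇒ K = (7/150)/(7/300) = 2.

2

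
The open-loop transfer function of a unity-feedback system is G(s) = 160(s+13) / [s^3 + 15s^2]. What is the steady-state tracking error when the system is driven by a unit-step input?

0

Factoring s^2 from the denominator leaves a polynomial with constant term 15, so the system is type 2.
K_p = ∞ for a type-2 system; e_ss to a step is zero.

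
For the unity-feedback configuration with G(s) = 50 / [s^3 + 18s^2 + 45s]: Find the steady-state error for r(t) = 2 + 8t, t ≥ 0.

7.2

Factoring s from the denominator leaves a polynomial with constant term 45, so the system is type 1. Treating each term separately:
  • 2: tracked with zero error.
  • 8t: e_ss = 8/K_v with K_v=10/9 → 7.2.
Total e_ss = 7.2.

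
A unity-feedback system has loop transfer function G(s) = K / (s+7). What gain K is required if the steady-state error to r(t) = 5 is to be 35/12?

No free integrators in G(s): this is a type 0 system.
K_p = lim_{s→0} G(s) = K / (7) = (1/7)·K.
e_ss = 5/(1 + K_p) = 35/12 ⇒ 1 + (1/7)·K = 12/7 ⇒ K = 5.

5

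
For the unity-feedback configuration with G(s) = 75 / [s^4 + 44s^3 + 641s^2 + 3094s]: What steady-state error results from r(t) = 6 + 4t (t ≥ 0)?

Factoring s from the denominator leaves a polynomial with constant term 3094, so the system is type 1. By superposition:
  • 6: tracked with zero error.
  • 4t: e_ss = 4/K_v with K_v=75/3094 → 12376/75.
Total e_ss = 12376/75.

12376/75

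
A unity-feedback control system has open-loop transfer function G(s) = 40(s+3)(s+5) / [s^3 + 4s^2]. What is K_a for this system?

150

Factoring s^2 from the denominator leaves a polynomial with constant term 4, so the system is type 2.
K_a = lim_{s→0} s^2·G(s) = 40·3·5 / 4 = 150.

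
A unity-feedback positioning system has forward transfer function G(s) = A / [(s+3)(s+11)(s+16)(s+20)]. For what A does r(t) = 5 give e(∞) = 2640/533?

100

System type = 0 (no poles at s=0).
K_p = lim_{s→0} G(s) = A / (3·11·16·20) = (1/10560)·A.
e_ss = 5/(1 + K_p) = 2640/533 ⇒ 1 + (1/10560)·A = 533/528 ⇒ A = 100.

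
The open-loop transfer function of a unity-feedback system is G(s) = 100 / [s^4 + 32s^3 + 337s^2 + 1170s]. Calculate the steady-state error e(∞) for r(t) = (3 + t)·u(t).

Lowest-order denominator term is 1170s, so the open loop has 1 pole at the origin → type 1 system. By superposition:
  • 3: tracked with zero error.
  • t: e_ss = 1/K_v with K_v=10/117 → 11.7.
Total e_ss = 11.7.

11.7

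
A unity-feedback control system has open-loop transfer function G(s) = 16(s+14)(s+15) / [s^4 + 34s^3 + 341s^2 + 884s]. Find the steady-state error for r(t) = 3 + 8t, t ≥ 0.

221/105

The denominator has no term below 884s — 1 pole at s=0, type 1. By superposition:
  • 3: tracked with zero error.
  • 8t: e_ss = 8/K_v with K_v=840/221 → 221/105.
Total e_ss = 221/105.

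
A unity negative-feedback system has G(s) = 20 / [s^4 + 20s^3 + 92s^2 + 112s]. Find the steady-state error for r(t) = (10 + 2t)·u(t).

11.2

Lowest-order denominator term is 112s, so the open loop has 1 pole at the origin → type 1 system. By superposition:
  • 10: tracked with zero error.
  • 2t: e_ss = 2/K_v with K_v=5/28 → 11.2.
Total e_ss = 11.2.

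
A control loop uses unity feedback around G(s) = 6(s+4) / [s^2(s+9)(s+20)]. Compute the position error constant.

infinity

K_p = lim_{s→0} G(s); with 2 poles at the origin the limit diverges, so K_p = ∞.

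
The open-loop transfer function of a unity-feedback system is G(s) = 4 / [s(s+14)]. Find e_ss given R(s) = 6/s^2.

G(s) has one factor of s in the denominator, so the system is type 1.
K_v = lim_{s→0} s·G(s) = 4 / (14) = 2/7.
e_ss = 6/K_v = 6/(2/7) = 21.

21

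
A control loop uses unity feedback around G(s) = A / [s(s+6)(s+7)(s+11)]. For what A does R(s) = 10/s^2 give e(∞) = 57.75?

System type = 1 (one pole at s=0).
K_v = lim_{s→0} s·G(s) = A / (6·7·11) = (1/462)·A.
e_ss = 10/K_v = 57.75 ⇒ K_v = 40/231 ⇒ A = (40/231)/(1/462) = 80.

80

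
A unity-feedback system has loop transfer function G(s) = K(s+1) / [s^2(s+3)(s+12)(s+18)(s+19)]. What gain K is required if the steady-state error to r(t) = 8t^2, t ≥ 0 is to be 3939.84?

The open loop has two poles at the origin → type 2 system.
K_a = lim_{s→0} s^2·G(s) = K·1 / (3·12·18·19) = (1/12312)·K.
e_ss = 16/K_a = 3939.84 ⇒ K_a = 25/6156 ⇒ K = (25/6156)/(1/12312) = 50.

50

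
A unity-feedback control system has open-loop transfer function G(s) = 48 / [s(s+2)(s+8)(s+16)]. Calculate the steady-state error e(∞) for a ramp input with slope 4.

The open loop has one pole at the origin → type 1 system.
K_v = lim_{s→0} s·G(s) = 48 / (2·8·16) = 0.1875.
e_ss = 4/K_v = 4/0.1875 = 64/3.

64/3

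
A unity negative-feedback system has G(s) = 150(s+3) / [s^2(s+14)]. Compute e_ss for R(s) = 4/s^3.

The open loop has two poles at the origin → type 2 system.
K_a = lim_{s→0} s^2·G(s) = 150·3 / (14) = 225/7.
r(t) = 2t^2 gives R(s) = 4/s^3.
e_ss = 4/K_a = 4/(225/7) = 28/225.

28/225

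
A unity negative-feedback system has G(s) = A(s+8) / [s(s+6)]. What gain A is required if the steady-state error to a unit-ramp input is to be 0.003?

The open loop has one pole at the origin → type 1 system.
K_v = lim_{s→0} s·G(s) = A·8 / (6) = (4/3)·A.
e_ss = 1/K_v = 0.003 ⇒ K_v = 1000/3 ⇒ A = (1000/3)/(4/3) = 250.

250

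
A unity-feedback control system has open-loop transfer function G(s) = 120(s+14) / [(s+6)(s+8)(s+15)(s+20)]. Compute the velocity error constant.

G(s) has no factors of s in the denominator, so the system is type 0.
K_v = lim_{s→0} s·G(s) = 0 (the extra factor of s kills the finite limit).

0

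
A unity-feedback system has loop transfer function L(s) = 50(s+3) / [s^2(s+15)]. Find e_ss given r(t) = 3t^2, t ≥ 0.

0.6

L(s) has two factors of s in the denominator, so the system is type 2.
K_a = lim_{s→0} s^2·L(s) = 50·3 / (15) = 10.
r(t) = 3t^2 gives R(s) = 6/s^3.
e_ss = 6/K_a = 6/10 = 0.6.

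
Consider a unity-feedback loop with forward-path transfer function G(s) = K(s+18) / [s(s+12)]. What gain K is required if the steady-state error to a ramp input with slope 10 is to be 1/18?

G(s) has one factor of s in the denominator, so the system is type 1.
K_v = lim_{s→0} s·G(s) = K·18 / (12) = 1.5·K.
e_ss = 10/K_v = 1/18 ⇒ K_v = 180 ⇒ K = 180/1.5 = 120.

120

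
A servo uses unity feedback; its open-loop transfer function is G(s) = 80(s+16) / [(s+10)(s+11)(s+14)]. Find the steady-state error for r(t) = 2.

G(s) has no factors of s in the denominator, so the system is type 0.
K_p = lim_{s→0} G(s) = 80·16 / (10·11·14) = 64/77.
e_ss = 2/(1 + K_p) = 2/(141/77) = 154/141.

154/141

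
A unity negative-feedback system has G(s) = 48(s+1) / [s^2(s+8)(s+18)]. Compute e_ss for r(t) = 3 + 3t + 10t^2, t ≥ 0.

G(s) has two factors of s in the denominator, so the system is type 2. Treating each term separately:
  • 3: tracked with zero error.
  • 3t: tracked with zero error.
  • 10t^2: e_ss = 20/K_a with K_a=1/3 → 60.
Total e_ss = 60.

60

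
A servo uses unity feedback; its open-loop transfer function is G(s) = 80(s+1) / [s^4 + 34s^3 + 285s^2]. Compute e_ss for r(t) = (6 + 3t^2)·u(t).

21.375

The denominator has no term below 285s^2 — 2 poles at s=0, type 2. Taking each input component in turn:
  • 6: tracked with zero error.
  • 3t^2: e_ss = 6/K_a with K_a=16/57 → 21.375.
Total e_ss = 21.375.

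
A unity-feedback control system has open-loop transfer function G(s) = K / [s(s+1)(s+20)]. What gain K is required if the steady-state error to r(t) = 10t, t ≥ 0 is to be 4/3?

G(s) has one factor of s in the denominator, so the system is type 1.
K_v = lim_{s→0} s·G(s) = K / (1·20) = 0.05·K.
e_ss = 10/K_v = 4/3 ⇒ K_v = 7.5 ⇒ K = 7.5/0.05 = 150.

150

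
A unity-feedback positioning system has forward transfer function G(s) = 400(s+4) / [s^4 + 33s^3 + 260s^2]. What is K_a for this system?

80/13

Lowest-order denominator term is 260s^2, so the open loop has 2 poles at the origin → type 2 system.
K_a = lim_{s→0} s^2·G(s) = 400·4 / 260 = 80/13.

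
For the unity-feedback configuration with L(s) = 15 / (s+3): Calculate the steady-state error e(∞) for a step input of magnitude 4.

2/3

The open loop has no poles at the origin → type 0 system.
K_p = lim_{s→0} L(s) = 15 / (3) = 5.
e_ss = 4/(1 + K_p) = 4/6 = 2/3.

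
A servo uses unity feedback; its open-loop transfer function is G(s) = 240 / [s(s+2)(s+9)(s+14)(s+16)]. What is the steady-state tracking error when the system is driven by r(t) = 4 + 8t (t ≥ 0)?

134.4

System type = 1 (one pole at s=0). Treating each term separately:
  • 4: tracked with zero error.
  • 8t: e_ss = 8/K_v with K_v=5/84 → 134.4.
Total e_ss = 134.4.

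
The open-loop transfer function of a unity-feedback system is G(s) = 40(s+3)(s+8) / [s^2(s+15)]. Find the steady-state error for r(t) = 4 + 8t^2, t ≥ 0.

0.25

Two free integrators in G(s): this is a type 2 system. Treating each term separately:
  • 4: tracked with zero error.
  • 8t^2: e_ss = 16/K_a with K_a=64 → 0.25.
Total e_ss = 0.25.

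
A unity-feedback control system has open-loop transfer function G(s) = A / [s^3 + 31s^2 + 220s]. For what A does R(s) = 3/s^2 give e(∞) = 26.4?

25

Lowest-order denominator term is 220s, so the open loop has 1 pole at the origin → type 1 system.
K_v = lim_{s→0} s·G(s) = A / 220 = (1/220)·A.
e_ss = 3/K_v = 26.4 ⇒ K_v = 5/44 ⇒ A = (5/44)/(1/220) = 25.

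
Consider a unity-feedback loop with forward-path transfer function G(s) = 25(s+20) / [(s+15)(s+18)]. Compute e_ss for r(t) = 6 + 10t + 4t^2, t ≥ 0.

infinity

System type = 0 (no poles at s=0). By superposition:
  • 6: e_ss = 6/(1+K_p) with K_p=50/27 → 162/77.
  • 10t: a type-0 system cannot track it, e_ss → ∞.
  • 4t^2: a type-0 system cannot track it, e_ss → ∞.
The unbounded component dominates.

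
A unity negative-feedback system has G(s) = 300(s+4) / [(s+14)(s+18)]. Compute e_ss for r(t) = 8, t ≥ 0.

168/121

No free integrators in G(s): this is a type 0 system.
K_p = lim_{s→0} G(s) = 300·4 / (14·18) = 100/21.
e_ss = 8/(1 + K_p) = 8/(121/21) = 168/121.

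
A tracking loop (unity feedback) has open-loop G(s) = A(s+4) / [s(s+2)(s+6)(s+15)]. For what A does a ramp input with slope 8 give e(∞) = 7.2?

50

System type = 1 (one pole at s=0).
K_v = lim_{s→0} s·G(s) = A·4 / (2·6·15) = (1/45)·A.
e_ss = 8/K_v = 7.2 ⇒ K_v = 10/9 ⇒ A = (10/9)/(1/45) = 50.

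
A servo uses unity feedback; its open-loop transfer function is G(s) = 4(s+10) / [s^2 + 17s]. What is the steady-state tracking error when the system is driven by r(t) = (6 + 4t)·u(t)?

1.7

Factoring s from the denominator leaves a polynomial with constant term 17, so the system is type 1. Taking each input component in turn:
  • 6: tracked with zero error.
  • 4t: e_ss = 4/K_v with K_v=40/17 → 1.7.
Total e_ss = 1.7.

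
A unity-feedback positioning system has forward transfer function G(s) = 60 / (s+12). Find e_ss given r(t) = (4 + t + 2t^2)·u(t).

infinity

The open loop has no poles at the origin → type 0 system. Treating each term separately:
  • 4: e_ss = 4/(1+K_p) with K_p=5 → 2/3.
  • t: a type-0 system cannot track it, e_ss → ∞.
  • 2t^2: a type-0 system cannot track it, e_ss → ∞.
The unbounded component dominates.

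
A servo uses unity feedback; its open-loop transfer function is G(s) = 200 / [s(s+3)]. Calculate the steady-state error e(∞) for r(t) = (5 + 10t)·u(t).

G(s) has one factor of s in the denominator, so the system is type 1. By superposition:
  • 5: tracked with zero error.
  • 10t: e_ss = 10/K_v with K_v=200/3 → 0.15.
Total e_ss = 0.15.

0.15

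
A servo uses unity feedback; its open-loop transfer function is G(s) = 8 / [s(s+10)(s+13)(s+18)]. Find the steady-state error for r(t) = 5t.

One free integrator in G(s): this is a type 1 system.
K_v = lim_{s→0} s·G(s) = 8 / (10·13·18) = 2/585.
e_ss = 5/K_v = 5/(2/585) = 1462.5.

1462.5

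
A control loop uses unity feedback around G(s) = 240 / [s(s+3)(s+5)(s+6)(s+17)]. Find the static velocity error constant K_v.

8/51

One free integrator in G(s): this is a type 1 system.
K_v = lim_{s→0} s·G(s) = 240 / (3·5·6·17) = 8/51.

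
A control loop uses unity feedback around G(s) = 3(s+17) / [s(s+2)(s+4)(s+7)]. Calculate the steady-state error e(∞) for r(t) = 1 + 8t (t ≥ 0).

System type = 1 (one pole at s=0). Treating each term separately:
  • 1: tracked with zero error.
  • 8t: e_ss = 8/K_v with K_v=51/56 → 448/51.
Total e_ss = 448/51.

448/51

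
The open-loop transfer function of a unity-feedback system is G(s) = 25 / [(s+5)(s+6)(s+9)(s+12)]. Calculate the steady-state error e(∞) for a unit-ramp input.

G(s) has no factors of s in the denominator, so the system is type 0.
K_v = lim_{s→0} s·G(s) = 0; the steady-state error to this ramp input grows without bound.

infinity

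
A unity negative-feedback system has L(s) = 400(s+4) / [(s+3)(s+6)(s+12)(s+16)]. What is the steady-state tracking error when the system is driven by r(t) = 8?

432/79

System type = 0 (no poles at s=0).
K_p = lim_{s→0} L(s) = 400·4 / (3·6·12·16) = 25/54.
e_ss = 8/(1 + K_p) = 8/(79/54) = 432/79.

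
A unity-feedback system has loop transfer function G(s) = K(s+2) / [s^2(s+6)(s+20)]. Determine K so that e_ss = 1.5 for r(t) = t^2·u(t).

80

The open loop has two poles at the origin → type 2 system.
K_a = lim_{s→0} s^2·G(s) = K·2 / (6·20) = (1/60)·K.
e_ss = 2/K_a = 1.5 ⇒ K_a = 4/3 ⇒ K = (4/3)/(1/60) = 80.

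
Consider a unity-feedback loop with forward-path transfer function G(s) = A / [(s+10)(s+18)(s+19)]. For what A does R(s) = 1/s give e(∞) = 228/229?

System type = 0 (no poles at s=0).
K_p = lim_{s→0} G(s) = A / (10·18·19) = (1/3420)·A.
e_ss = 1/(1 + K_p) = 228/229 ⇒ 1 + (1/3420)·A = 229/228 ⇒ A = 15.

15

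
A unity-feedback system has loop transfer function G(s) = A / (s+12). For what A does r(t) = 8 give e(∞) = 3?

20

The open loop has no poles at the origin → type 0 system.
K_p = lim_{s→0} G(s) = A / (12) = (1/12)·A.
e_ss = 8/(1 + K_p) = 3 ⇒ 1 + (1/12)·A = 8/3 ⇒ A = 20.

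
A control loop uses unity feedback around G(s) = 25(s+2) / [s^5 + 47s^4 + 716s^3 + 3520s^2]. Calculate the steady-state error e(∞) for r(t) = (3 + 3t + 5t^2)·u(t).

704

Factoring s^2 from the denominator leaves a polynomial with constant term 3520, so the system is type 2. Taking each input component in turn:
  • 3: tracked with zero error.
  • 3t: tracked with zero error.
  • 5t^2: e_ss = 10/K_a with K_a=5/352 → 704.
Total e_ss = 704.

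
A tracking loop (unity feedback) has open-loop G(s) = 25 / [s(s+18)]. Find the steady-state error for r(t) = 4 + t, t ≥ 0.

The open loop has one pole at the origin → type 1 system. Taking each input component in turn:
  • 4: tracked with zero error.
  • t: e_ss = 1/K_v with K_v=25/18 → 0.72.
Total e_ss = 0.72.

0.72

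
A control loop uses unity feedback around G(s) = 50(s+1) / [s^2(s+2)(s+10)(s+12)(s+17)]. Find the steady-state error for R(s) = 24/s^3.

System type = 2 (two poles at s=0).
K_a = lim_{s→0} s^2·G(s) = 50·1 / (2·10·12·17) = 5/408.
r(t) = 12t^2 gives R(s) = 24/s^3.
e_ss = 24/K_a = 24/(5/408) = 1958.4.

1958.4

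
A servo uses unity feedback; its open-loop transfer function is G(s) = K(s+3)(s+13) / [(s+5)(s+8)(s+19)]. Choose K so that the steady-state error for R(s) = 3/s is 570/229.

The open loop has no poles at the origin → type 0 system.
K_p = lim_{s→0} G(s) = K·3·13 / (5·8·19) = (39/760)·K.
e_ss = 3/(1 + K_p) = 570/229 ⇒ 1 + (39/760)·K = 229/190 ⇒ K = 4.

4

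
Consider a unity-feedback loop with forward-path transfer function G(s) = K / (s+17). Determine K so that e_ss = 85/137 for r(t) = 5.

G(s) has no factors of s in the denominator, so the system is type 0.
K_p = lim_{s→0} G(s) = K / (17) = (1/17)·K.
e_ss = 5/(1 + K_p) = 85/137 ⇒ 1 + (1/17)·K = 137/17 ⇒ K = 120.

120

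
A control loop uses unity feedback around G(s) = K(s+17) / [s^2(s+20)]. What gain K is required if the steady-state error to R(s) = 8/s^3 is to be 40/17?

4

Two free integrators in G(s): this is a type 2 system.
K_a = lim_{s→0} s^2·G(s) = K·17 / (20) = 0.85·K.
e_ss = 8/K_a = 40/17 ⇒ K_a = 3.4 ⇒ K = 3.4/0.85 = 4.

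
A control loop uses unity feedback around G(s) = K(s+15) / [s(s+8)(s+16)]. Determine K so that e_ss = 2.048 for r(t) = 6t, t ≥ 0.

System type = 1 (one pole at s=0).
K_v = lim_{s→0} s·G(s) = K·15 / (8·16) = (15/128)·K.
e_ss = 6/K_v = 2.048 ⇒ K_v = 375/128 ⇒ K = (375/128)/(15/128) = 25.

25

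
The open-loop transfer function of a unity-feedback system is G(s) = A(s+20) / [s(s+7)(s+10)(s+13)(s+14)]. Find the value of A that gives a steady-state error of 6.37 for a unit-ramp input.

System type = 1 (one pole at s=0).
K_v = lim_{s→0} s·G(s) = A·20 / (7·10·13·14) = (1/637)·A.
e_ss = 1/K_v = 6.37 ⇒ K_v = 100/637 ⇒ A = (100/637)/(1/637) = 100.

100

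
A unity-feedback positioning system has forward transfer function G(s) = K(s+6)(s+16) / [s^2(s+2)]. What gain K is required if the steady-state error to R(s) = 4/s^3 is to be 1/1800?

G(s) has two factors of s in the denominator, so the system is type 2.
K_a = lim_{s→0} s^2·G(s) = K·6·16 / (2) = 48·K.
e_ss = 4/K_a = 1/1800 ⇒ K_a = 7200 ⇒ K = 7200/48 = 150.

150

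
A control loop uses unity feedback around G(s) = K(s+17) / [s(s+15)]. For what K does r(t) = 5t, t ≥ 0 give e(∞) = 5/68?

60

G(s) has one factor of s in the denominator, so the system is type 1.
K_v = lim_{s→0} s·G(s) = K·17 / (15) = (17/15)·K.
e_ss = 5/K_v = 5/68 ⇒ K_v = 68 ⇒ K = 68/(17/15) = 60.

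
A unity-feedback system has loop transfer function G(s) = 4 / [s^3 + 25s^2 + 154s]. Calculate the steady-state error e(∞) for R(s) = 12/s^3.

infinity

Lowest-order denominator term is 154s, so the open loop has 1 pole at the origin → type 1 system.
For a type-1 system K_a = 0, so e_ss to a parabolic input is unbounded.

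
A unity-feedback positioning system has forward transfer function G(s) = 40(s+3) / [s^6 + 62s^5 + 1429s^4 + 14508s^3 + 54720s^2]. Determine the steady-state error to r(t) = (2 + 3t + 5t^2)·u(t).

Factoring s^2 from the denominator leaves a polynomial with constant term 54720, so the system is type 2. By superposition:
  • 2: tracked with zero error.
  • 3t: tracked with zero error.
  • 5t^2: e_ss = 10/K_a with K_a=1/456 → 4560.
Total e_ss = 4560.

4560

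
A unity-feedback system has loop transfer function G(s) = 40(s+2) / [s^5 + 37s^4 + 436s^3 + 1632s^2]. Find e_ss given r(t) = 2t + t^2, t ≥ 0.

The denominator has no term below 1632s^2 — 2 poles at s=0, type 2. By superposition:
  • 2t: tracked with zero error.
  • t^2: e_ss = 2/K_a with K_a=5/102 → 40.8.
Total e_ss = 40.8.

40.8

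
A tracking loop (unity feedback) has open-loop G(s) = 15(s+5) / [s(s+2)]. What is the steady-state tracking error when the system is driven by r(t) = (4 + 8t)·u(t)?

16/75

G(s) has one factor of s in the denominator, so the system is type 1. By superposition:
  • 4: tracked with zero error.
  • 8t: e_ss = 8/K_v with K_v=37.5 → 16/75.
Total e_ss = 16/75.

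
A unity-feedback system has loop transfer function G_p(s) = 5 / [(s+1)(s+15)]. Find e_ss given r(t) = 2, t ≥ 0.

G_p(s) has no factors of s in the denominator, so the system is type 0.
K_p = lim_{s→0} G_p(s) = 5 / (1·15) = 1/3.
e_ss = 2/(1 + K_p) = 2/(4/3) = 1.5.

1.5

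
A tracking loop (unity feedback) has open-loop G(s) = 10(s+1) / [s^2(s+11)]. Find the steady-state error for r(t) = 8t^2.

17.6

Two free integrators in G(s): this is a type 2 system.
K_a = lim_{s→0} s^2·G(s) = 10·1 / (11) = 10/11.
r(t) = 8t^2 gives R(s) = 16/s^3.
e_ss = 16/K_a = 16/(10/11) = 17.6.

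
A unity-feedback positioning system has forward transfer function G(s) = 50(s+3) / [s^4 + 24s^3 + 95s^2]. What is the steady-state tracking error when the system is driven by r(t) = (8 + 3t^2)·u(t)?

3.8

Factoring s^2 from the denominator leaves a polynomial with constant term 95, so the system is type 2. Taking each input component in turn:
  • 8: tracked with zero error.
  • 3t^2: e_ss = 6/K_a with K_a=30/19 → 3.8.
Total e_ss = 3.8.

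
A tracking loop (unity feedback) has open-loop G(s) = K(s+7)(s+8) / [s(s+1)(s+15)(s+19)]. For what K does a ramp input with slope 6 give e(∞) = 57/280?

One free integrator in G(s): this is a type 1 system.
K_v = lim_{s→0} s·G(s) = K·7·8 / (1·15·19) = (56/285)·K.
e_ss = 6/K_v = 57/280 ⇒ K_v = 560/19 ⇒ K = (560/19)/(56/285) = 150.

150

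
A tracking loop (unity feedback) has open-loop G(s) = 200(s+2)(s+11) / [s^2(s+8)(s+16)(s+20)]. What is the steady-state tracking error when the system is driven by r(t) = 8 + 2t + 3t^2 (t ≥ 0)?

192/55

System type = 2 (two poles at s=0). Treating each term separately:
  • 8: tracked with zero error.
  • 2t: tracked with zero error.
  • 3t^2: e_ss = 6/K_a with K_a=55/32 → 192/55.
Total e_ss = 192/55.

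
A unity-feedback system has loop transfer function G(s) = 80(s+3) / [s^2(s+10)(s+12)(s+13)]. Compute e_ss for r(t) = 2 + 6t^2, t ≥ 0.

78

Two free integrators in G(s): this is a type 2 system. Taking each input component in turn:
  • 2: tracked with zero error.
  • 6t^2: e_ss = 12/K_a with K_a=2/13 → 78.
Total e_ss = 78.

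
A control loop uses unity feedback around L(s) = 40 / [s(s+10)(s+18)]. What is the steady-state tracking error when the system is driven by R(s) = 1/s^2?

System type = 1 (one pole at s=0).
K_v = lim_{s→0} s·L(s) = 40 / (10·18) = 2/9.
e_ss = 1/K_v = 1/(2/9) = 4.5.

4.5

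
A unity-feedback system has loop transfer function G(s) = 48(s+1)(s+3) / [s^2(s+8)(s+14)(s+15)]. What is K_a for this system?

3/35

G(s) has two factors of s in the denominator, so the system is type 2.
K_a = lim_{s→0} s^2·G(s) = 48·1·3 / (8·14·15) = 3/35.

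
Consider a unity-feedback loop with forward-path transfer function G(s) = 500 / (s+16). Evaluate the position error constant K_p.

31.25

System type = 0 (no poles at s=0).
K_p = lim_{s→0} G(s) = 500 / (16) = 31.25.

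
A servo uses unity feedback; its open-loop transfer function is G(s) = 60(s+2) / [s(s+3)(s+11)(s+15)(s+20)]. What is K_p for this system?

infinity

K_p = lim_{s→0} G(s); with 1 pole at the origin the limit diverges, so K_p = ∞.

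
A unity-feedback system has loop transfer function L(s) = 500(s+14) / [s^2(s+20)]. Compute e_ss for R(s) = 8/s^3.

4/175

System type = 2 (two poles at s=0).
K_a = lim_{s→0} s^2·L(s) = 500·14 / (20) = 350.
r(t) = 4t^2 gives R(s) = 8/s^3.
e_ss = 8/K_a = 8/350 = 4/175.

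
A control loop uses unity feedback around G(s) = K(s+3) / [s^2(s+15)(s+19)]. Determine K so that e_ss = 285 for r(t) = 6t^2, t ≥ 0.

4

The open loop has two poles at the origin → type 2 system.
K_a = lim_{s→0} s^2·G(s) = K·3 / (15·19) = (1/95)·K.
e_ss = 12/K_a = 285 ⇒ K_a = 4/95 ⇒ K = (4/95)/(1/95) = 4.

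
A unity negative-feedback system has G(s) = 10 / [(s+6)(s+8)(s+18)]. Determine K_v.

0

The open loop has no poles at the origin → type 0 system.
K_v = lim_{s→0} s·G(s) = 0 (the extra factor of s kills the finite limit).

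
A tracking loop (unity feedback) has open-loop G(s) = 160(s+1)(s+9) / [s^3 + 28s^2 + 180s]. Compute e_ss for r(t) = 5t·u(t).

0.625

Lowest-order denominator term is 180s, so the open loop has 1 pole at the origin → type 1 system.
K_v = lim_{s→0} s·G(s) = 160·1·9 / 180 = 8.
e_ss = 5/K_v = 5/8 = 0.625.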